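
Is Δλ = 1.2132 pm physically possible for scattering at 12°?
No, inconsistent

Calculate the expected shift for θ = 12°:

Δλ_expected = λ_C(1 - cos(12°))
Δλ_expected = 2.4263 × (1 - cos(12°))
Δλ_expected = 2.4263 × 0.0219
Δλ_expected = 0.0530 pm

Given shift: 1.2132 pm
Expected shift: 0.0530 pm
Difference: 1.1601 pm

The values do not match. The given shift corresponds to θ ≈ 60.0°, not 12°.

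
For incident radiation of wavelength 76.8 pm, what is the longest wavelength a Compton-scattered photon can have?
81.6526 pm (at θ = 180°)

The Compton shift is Δλ = λ_C(1 − cos θ).

Since cos θ ranges from −1 to 1, the factor (1 − cos θ) ranges from 0 to 2; the maximum shift occurs at θ = 180° (backscattering):
Δλ_max = 2λ_C = 2 × 2.4263 pm = 4.8526 pm

Maximum scattered wavelength:
λ'_max = λ₀ + Δλ_max = 76.8 + 4.8526 = 81.6526 pm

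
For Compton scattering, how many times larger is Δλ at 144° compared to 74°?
144° produces the larger shift by a factor of 2.497

Calculate both shifts using Δλ = λ_C(1 - cos θ):

For θ₁ = 74°:
Δλ₁ = 2.4263 × (1 - cos(74°))
Δλ₁ = 2.4263 × 0.7244
Δλ₁ = 1.7575 pm

For θ₂ = 144°:
Δλ₂ = 2.4263 × (1 - cos(144°))
Δλ₂ = 2.4263 × 1.8090
Δλ₂ = 4.3892 pm

The 144° angle produces the larger shift.
Ratio: 4.3892/1.7575 = 2.497

(Intermediate values are shown rounded; full precision is carried through to the final answer.)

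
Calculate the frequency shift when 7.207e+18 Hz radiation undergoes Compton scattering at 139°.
6.691e+17 Hz (decrease)

Convert frequency to wavelength (c = 299792458 m/s):
λ₀ = c/f₀ = 299792458/7.207e+18 = 4.1597399e-11 m = 41.5974 pm

Calculate Compton shift:
Δλ = λ_C(1 - cos(139°)) = 4.2575 pm

Final wavelength:
λ' = λ₀ + Δλ = 41.5974 + 4.2575 = 45.8549 pm

Final frequency:
f' = c/λ' = 299792458/4.5854869e-11 = 6.5378544e+18 Hz

Frequency shift (decrease):
Δf = f₀ - f' = 7.207e+18 - 6.5378544e+18 = 6.691e+17 Hz

(Intermediate values are shown rounded; full precision is carried through to the final answer.)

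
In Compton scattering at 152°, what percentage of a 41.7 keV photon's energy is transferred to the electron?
0.1332 (or 13.32%)

Calculate initial and final photon energies:

Initial: E₀ = 41.7 keV → λ₀ = 29.7324 pm
Compton shift: Δλ = 4.5686 pm
Final wavelength: λ' = 34.3010 pm
Final energy: E' = 36.1459 keV

Fractional energy loss:
(E₀ - E')/E₀ = (41.7000 - 36.1459)/41.7000
= 5.5541/41.7000
= 0.1332
= 13.32%

(Intermediate values are shown rounded; full precision is carried through to the final answer.)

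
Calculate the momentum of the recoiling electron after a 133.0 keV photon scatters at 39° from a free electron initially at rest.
4.6298e-23 kg·m/s

The electron is initially at rest, so by conservation of momentum:
p⃗_e = p⃗₀ − p⃗'  (incident photon momentum minus scattered photon momentum)

Photon momentum magnitudes (p = h/λ = E/c):
λ₀ = hc/E₀ = 9.3221 pm → p₀ = h/λ₀ = 7.1079e-23 kg·m/s
Δλ = λ_C(1 − cos 39°) = 0.5407 pm
λ' = 9.8628 pm → p' = h/λ' = 6.7182e-23 kg·m/s

The scattered photon makes angle θ = 39° with the incident direction, so by the law of cosines:
|p⃗_e|² = p₀² + p'² − 2p₀p'cos θ
|p⃗_e|² = (7.1079e-23)² + (6.7182e-23)² − 2·7.1079e-23·6.7182e-23·cos(39°)
|p⃗_e| = 4.6298e-23 kg·m/s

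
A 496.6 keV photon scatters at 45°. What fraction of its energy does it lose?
0.2216 (or 22.16%)

Calculate initial and final photon energies:

Initial: E₀ = 496.6 keV → λ₀ = 2.4967 pm
Compton shift: Δλ = 0.7106 pm
Final wavelength: λ' = 3.2073 pm
Final energy: E' = 386.5674 keV

Fractional energy loss:
(E₀ - E')/E₀ = (496.6000 - 386.5674)/496.6000
= 110.0326/496.6000
= 0.2216
= 22.16%

(Intermediate values are shown rounded; full precision is carried through to the final answer.)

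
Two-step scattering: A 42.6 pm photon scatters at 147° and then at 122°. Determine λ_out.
50.7732 pm

Apply Compton shift twice:

First scattering at θ₁ = 147°:
Δλ₁ = λ_C(1 - cos(147°))
Δλ₁ = 2.4263 × 1.8387
Δλ₁ = 4.4612 pm

After first scattering:
λ₁ = 42.6 + 4.4612 = 47.0612 pm

Second scattering at θ₂ = 122°:
Δλ₂ = λ_C(1 - cos(122°))
Δλ₂ = 2.4263 × 1.5299
Δλ₂ = 3.7121 pm

Final wavelength:
λ₂ = 47.0612 + 3.7121 = 50.7732 pm

Total shift: Δλ_total = 4.4612 + 3.7121 = 8.1732 pm

(Intermediate values are shown rounded; full precision is carried through to the final answer.)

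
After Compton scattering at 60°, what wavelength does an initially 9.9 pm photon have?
11.1132 pm

Using the Compton formula: λ' = λ + λ_C(1 − cos θ)

For θ = 60°, cos θ = 1/2 (exact) = 0.5000, so:
1 − cos 60° = 1 − (1/2) = 0.5000

Δλ = λ_C × 0.5000 = 2.4263 × 0.5000 = 1.2132 pm

λ' = 9.9 + 1.2132 = 11.1132 pm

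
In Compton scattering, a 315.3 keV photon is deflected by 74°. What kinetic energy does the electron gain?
97.3935 keV

By energy conservation: K_e = E_initial - E_final

First find the scattered photon energy:
Initial wavelength: λ = hc/E = 3.9323 pm
Compton shift: Δλ = λ_C(1 - cos(74°)) = 1.7575 pm
Final wavelength: λ' = 3.9323 + 1.7575 = 5.6898 pm
Final photon energy: E' = hc/λ' = 217.9065 keV

Electron kinetic energy:
K_e = E - E' = 315.3000 - 217.9065 = 97.3935 keV

(Intermediate values are shown rounded; full precision is carried through to the final answer.)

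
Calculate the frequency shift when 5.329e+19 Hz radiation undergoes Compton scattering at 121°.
2.106e+19 Hz (decrease)

Convert frequency to wavelength (c = 299792458 m/s):
λ₀ = c/f₀ = 299792458/5.329e+19 = 5.6256795e-12 m = 5.6257 pm

Calculate Compton shift:
Δλ = λ_C(1 - cos(121°)) = 3.6760 pm

Final wavelength:
λ' = λ₀ + Δλ = 5.6257 + 3.6760 = 9.3016 pm

Final frequency:
f' = c/λ' = 299792458/9.3016318e-12 = 3.2230093e+19 Hz

Frequency shift (decrease):
Δf = f₀ - f' = 5.329e+19 - 3.2230093e+19 = 2.106e+19 Hz

(Intermediate values are shown rounded; full precision is carried through to the final answer.)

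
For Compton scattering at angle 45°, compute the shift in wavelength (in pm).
0.7106 pm

Using the Compton scattering formula:
Δλ = λ_C(1 - cos θ)

where λ_C = h/(m_e·c) ≈ 2.4263 pm is the Compton wavelength of an electron.

For θ = 45°:
cos(45°) = 0.7071
1 - cos(45°) = 0.2929

Δλ = 2.4263 × 0.2929
Δλ = 0.7106 pm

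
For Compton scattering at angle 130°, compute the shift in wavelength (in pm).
3.9859 pm

Using the Compton scattering formula:
Δλ = λ_C(1 - cos θ)

where λ_C = h/(m_e·c) ≈ 2.4263 pm is the Compton wavelength of an electron.

For θ = 130°:
cos(130°) = -0.6428
1 - cos(130°) = 1.6428

Δλ = 2.4263 × 1.6428
Δλ = 3.9859 pm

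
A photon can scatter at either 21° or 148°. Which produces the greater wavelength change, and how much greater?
148° produces the larger shift by a factor of 27.824

Calculate both shifts using Δλ = λ_C(1 - cos θ):

For θ₁ = 21°:
Δλ₁ = 2.4263 × (1 - cos(21°))
Δλ₁ = 2.4263 × 0.0664
Δλ₁ = 0.1612 pm

For θ₂ = 148°:
Δλ₂ = 2.4263 × (1 - cos(148°))
Δλ₂ = 2.4263 × 1.8480
Δλ₂ = 4.4839 pm

The 148° angle produces the larger shift.
Ratio: 4.4839/0.1612 = 27.824

(Intermediate values are shown rounded; full precision is carried through to the final answer.)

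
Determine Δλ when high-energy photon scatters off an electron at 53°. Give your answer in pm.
0.9661 pm

Using the Compton scattering formula:
Δλ = λ_C(1 - cos θ)

where λ_C = h/(m_e·c) ≈ 2.4263 pm is the Compton wavelength of an electron.

For θ = 53°:
cos(53°) = 0.6018
1 - cos(53°) = 0.3982

Δλ = 2.4263 × 0.3982
Δλ = 0.9661 pm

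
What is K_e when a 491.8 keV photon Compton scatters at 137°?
307.3499 keV

By energy conservation: K_e = E_initial - E_final

First find the scattered photon energy:
Initial wavelength: λ = hc/E = 2.5210 pm
Compton shift: Δλ = λ_C(1 - cos(137°)) = 4.2008 pm
Final wavelength: λ' = 2.5210 + 4.2008 = 6.7218 pm
Final photon energy: E' = hc/λ' = 184.4501 keV

Electron kinetic energy:
K_e = E - E' = 491.8000 - 184.4501 = 307.3499 keV

(Intermediate values are shown rounded; full precision is carried through to the final answer.)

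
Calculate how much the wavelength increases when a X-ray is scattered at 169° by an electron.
4.8080 pm

Using the Compton scattering formula:
Δλ = λ_C(1 - cos θ)

where λ_C = h/(m_e·c) ≈ 2.4263 pm is the Compton wavelength of an electron.

For θ = 169°:
cos(169°) = -0.9816
1 - cos(169°) = 1.9816

Δλ = 2.4263 × 1.9816
Δλ = 4.8080 pm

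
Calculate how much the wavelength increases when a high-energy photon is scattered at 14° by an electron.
0.0721 pm

Using the Compton scattering formula:
Δλ = λ_C(1 - cos θ)

where λ_C = h/(m_e·c) ≈ 2.4263 pm is the Compton wavelength of an electron.

For θ = 14°:
cos(14°) = 0.9703
1 - cos(14°) = 0.0297

Δλ = 2.4263 × 0.0297
Δλ = 0.0721 pm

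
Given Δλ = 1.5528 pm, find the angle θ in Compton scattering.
68.90°

From the Compton formula Δλ = λ_C(1 - cos θ), we can solve for θ:

cos θ = 1 - Δλ/λ_C

Given:
- Δλ = 1.5528 pm
- λ_C = h/(m_e·c) ≈ 2.42631024 pm

cos θ = 1 - 1.5528/2.42631024
cos θ = 1 - 0.639984
cos θ = 0.360016

θ = arccos(0.360016)
θ = 68.90°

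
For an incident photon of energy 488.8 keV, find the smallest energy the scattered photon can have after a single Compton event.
167.7929 keV (at θ = 180°)

The scattered photon has minimum energy when its wavelength is maximum, i.e., when the Compton shift Δλ = λ_C(1 − cos θ) is maximum. This occurs at θ = 180° (backscattering), giving Δλ_max = 2λ_C = 4.8526 pm.

Initial wavelength: λ₀ = hc/E₀ = 2.5365 pm
Maximum final wavelength: λ'_max = λ₀ + 2λ_C = 2.5365 + 4.8526 = 7.3891 pm
Minimum final energy: E'_min = hc/λ'_max = 167.7929 keV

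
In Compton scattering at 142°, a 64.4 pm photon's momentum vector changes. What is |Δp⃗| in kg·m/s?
1.8844e-23 kg·m/s

Photon momentum magnitude is p = h/λ.

Initial momentum:
p₀ = h/λ = 6.6261e-34/6.4400e-11 = 1.0289e-23 kg·m/s

After scattering:
λ' = λ + Δλ = 64.4 + 4.3383 = 68.7383 pm
p' = h/λ' = 6.6261e-34/6.8738e-11 = 9.6396e-24 kg·m/s

Momentum is a vector; the scattered photon's direction makes angle θ = 142° with the incident direction. The magnitude of the vector change Δp⃗ = p⃗₀ − p⃗' is found from the law of cosines:
|Δp⃗|² = p₀² + p'² − 2p₀p'cos θ
|Δp⃗|² = (1.0289e-23)² + (9.6396e-24)² − 2·1.0289e-23·9.6396e-24·cos(142°)
|Δp⃗| = 1.8844e-23 kg·m/s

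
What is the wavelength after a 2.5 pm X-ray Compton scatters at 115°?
5.9517 pm

Using the Compton scattering formula:
λ' = λ + Δλ = λ + λ_C(1 - cos θ)

Given:
- Initial wavelength λ = 2.5 pm
- Scattering angle θ = 115°
- Compton wavelength λ_C ≈ 2.4263 pm

Calculate the shift:
Δλ = 2.4263 × (1 - cos(115°))
Δλ = 2.4263 × 1.4226
Δλ = 3.4517 pm

Final wavelength:
λ' = 2.5 + 3.4517 = 5.9517 pm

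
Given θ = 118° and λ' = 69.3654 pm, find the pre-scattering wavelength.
65.8000 pm

From λ' = λ + Δλ, we have λ = λ' - Δλ

First calculate the Compton shift:
Δλ = λ_C(1 - cos θ)
Δλ = 2.4263 × (1 - cos(118°))
Δλ = 2.4263 × 1.4695
Δλ = 3.5654 pm

Initial wavelength:
λ = λ' - Δλ
λ = 69.3654 - 3.5654
λ = 65.8000 pm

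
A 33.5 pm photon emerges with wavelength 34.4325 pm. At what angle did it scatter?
52.00°

First find the wavelength shift:
Δλ = λ' - λ = 34.4325 - 33.5 = 0.9325 pm

Using Δλ = λ_C(1 - cos θ), with λ_C = h/(m_e·c) ≈ 2.42631024 pm:
cos θ = 1 - Δλ/λ_C
cos θ = 1 - 0.9325/2.42631024
cos θ = 0.615672

θ = arccos(0.615672)
θ = 52.00°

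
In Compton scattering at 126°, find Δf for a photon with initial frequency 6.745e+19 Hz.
3.132e+19 Hz (decrease)

Convert frequency to wavelength (c = 299792458 m/s):
λ₀ = c/f₀ = 299792458/6.745e+19 = 4.4446621e-12 m = 4.4447 pm

Calculate Compton shift:
Δλ = λ_C(1 - cos(126°)) = 3.8525 pm

Final wavelength:
λ' = λ₀ + Δλ = 4.4447 + 3.8525 = 8.2971 pm

Final frequency:
f' = c/λ' = 299792458/8.2971217e-12 = 3.6132103e+19 Hz

Frequency shift (decrease):
Δf = f₀ - f' = 6.745e+19 - 3.6132103e+19 = 3.132e+19 Hz

(Intermediate values are shown rounded; full precision is carried through to the final answer.)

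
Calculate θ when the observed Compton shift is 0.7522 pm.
46.37°

From the Compton formula Δλ = λ_C(1 - cos θ), we can solve for θ:

cos θ = 1 - Δλ/λ_C

Given:
- Δλ = 0.7522 pm
- λ_C = h/(m_e·c) ≈ 2.42631024 pm

cos θ = 1 - 0.7522/2.42631024
cos θ = 1 - 0.310018
cos θ = 0.689982

θ = arccos(0.689982)
θ = 46.37°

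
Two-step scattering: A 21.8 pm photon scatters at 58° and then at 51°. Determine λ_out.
23.8399 pm

Apply Compton shift twice:

First scattering at θ₁ = 58°:
Δλ₁ = λ_C(1 - cos(58°))
Δλ₁ = 2.4263 × 0.4701
Δλ₁ = 1.1406 pm

After first scattering:
λ₁ = 21.8 + 1.1406 = 22.9406 pm

Second scattering at θ₂ = 51°:
Δλ₂ = λ_C(1 - cos(51°))
Δλ₂ = 2.4263 × 0.3707
Δλ₂ = 0.8994 pm

Final wavelength:
λ₂ = 22.9406 + 0.8994 = 23.8399 pm

Total shift: Δλ_total = 1.1406 + 0.8994 = 2.0399 pm

(Intermediate values are shown rounded; full precision is carried through to the final answer.)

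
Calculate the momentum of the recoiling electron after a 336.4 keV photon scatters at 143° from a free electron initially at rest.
2.5047e-22 kg·m/s

The electron is initially at rest, so by conservation of momentum:
p⃗_e = p⃗₀ − p⃗'  (incident photon momentum minus scattered photon momentum)

Photon momentum magnitudes (p = h/λ = E/c):
λ₀ = hc/E₀ = 3.6856 pm → p₀ = h/λ₀ = 1.7978e-22 kg·m/s
Δλ = λ_C(1 − cos 143°) = 4.3640 pm
λ' = 8.0497 pm → p' = h/λ' = 8.2315e-23 kg·m/s

The scattered photon makes angle θ = 143° with the incident direction, so by the law of cosines:
|p⃗_e|² = p₀² + p'² − 2p₀p'cos θ
|p⃗_e|² = (1.7978e-22)² + (8.2315e-23)² − 2·1.7978e-22·8.2315e-23·cos(143°)
|p⃗_e| = 2.5047e-22 kg·m/s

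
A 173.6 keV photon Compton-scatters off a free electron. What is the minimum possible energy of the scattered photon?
103.3670 keV (at θ = 180°)

The scattered photon has minimum energy when its wavelength is maximum, i.e., when the Compton shift Δλ = λ_C(1 − cos θ) is maximum. This occurs at θ = 180° (backscattering), giving Δλ_max = 2λ_C = 4.8526 pm.

Initial wavelength: λ₀ = hc/E₀ = 7.1419 pm
Maximum final wavelength: λ'_max = λ₀ + 2λ_C = 7.1419 + 4.8526 = 11.9946 pm
Minimum final energy: E'_min = hc/λ'_max = 103.3670 keV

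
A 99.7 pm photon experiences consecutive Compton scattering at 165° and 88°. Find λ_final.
106.8116 pm

Apply Compton shift twice:

First scattering at θ₁ = 165°:
Δλ₁ = λ_C(1 - cos(165°))
Δλ₁ = 2.4263 × 1.9659
Δλ₁ = 4.7699 pm

After first scattering:
λ₁ = 99.7 + 4.7699 = 104.4699 pm

Second scattering at θ₂ = 88°:
Δλ₂ = λ_C(1 - cos(88°))
Δλ₂ = 2.4263 × 0.9651
Δλ₂ = 2.3416 pm

Final wavelength:
λ₂ = 104.4699 + 2.3416 = 106.8116 pm

Total shift: Δλ_total = 4.7699 + 2.3416 = 7.1116 pm

(Intermediate values are shown rounded; full precision is carried through to the final answer.)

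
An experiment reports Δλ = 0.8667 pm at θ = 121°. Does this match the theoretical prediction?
No, inconsistent

Calculate the expected shift for θ = 121°:

Δλ_expected = λ_C(1 - cos(121°))
Δλ_expected = 2.4263 × (1 - cos(121°))
Δλ_expected = 2.4263 × 1.5150
Δλ_expected = 3.6760 pm

Given shift: 0.8667 pm
Expected shift: 3.6760 pm
Difference: 2.8092 pm

The values do not match. The given shift corresponds to θ ≈ 50.0°, not 121°.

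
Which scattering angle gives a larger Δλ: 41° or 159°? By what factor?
159° produces the larger shift by a factor of 7.883

Calculate both shifts using Δλ = λ_C(1 - cos θ):

For θ₁ = 41°:
Δλ₁ = 2.4263 × (1 - cos(41°))
Δλ₁ = 2.4263 × 0.2453
Δλ₁ = 0.5952 pm

For θ₂ = 159°:
Δλ₂ = 2.4263 × (1 - cos(159°))
Δλ₂ = 2.4263 × 1.9336
Δλ₂ = 4.6915 pm

The 159° angle produces the larger shift.
Ratio: 4.6915/0.5952 = 7.883

(Intermediate values are shown rounded; full precision is carried through to the final answer.)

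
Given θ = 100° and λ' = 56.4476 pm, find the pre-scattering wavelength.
53.6000 pm

From λ' = λ + Δλ, we have λ = λ' - Δλ

First calculate the Compton shift:
Δλ = λ_C(1 - cos θ)
Δλ = 2.4263 × (1 - cos(100°))
Δλ = 2.4263 × 1.1736
Δλ = 2.8476 pm

Initial wavelength:
λ = λ' - Δλ
λ = 56.4476 - 2.8476
λ = 53.6000 pm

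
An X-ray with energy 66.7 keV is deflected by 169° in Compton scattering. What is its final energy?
52.9929 keV

First convert energy to wavelength:
λ = hc/E, with hc ≈ 1239.842 keV·pm (i.e. 1239.842 eV·nm)

For E = 66.7 keV = 66700 eV:
λ = 1239.842 keV·pm / 66.7 keV
λ = 18.5883 pm

Calculate the Compton shift:
Δλ = λ_C(1 - cos(169°)) = 2.4263 × 1.9816
Δλ = 4.8080 pm

Final wavelength:
λ' = 18.5883 + 4.8080 = 23.3964 pm

Final energy:
E' = hc/λ' = 1239.842 / 23.3964 = 52.9929 keV

(Intermediate values are shown rounded; full precision is carried through to the final answer.)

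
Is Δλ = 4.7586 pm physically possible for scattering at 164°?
Yes, consistent

Calculate the expected shift for θ = 164°:

Δλ_expected = λ_C(1 - cos(164°))
Δλ_expected = 2.4263 × (1 - cos(164°))
Δλ_expected = 2.4263 × 1.9613
Δλ_expected = 4.7586 pm

Given shift: 4.7586 pm
Expected shift: 4.7586 pm
Difference: 0.0000 pm

The values match. This is consistent with Compton scattering at the stated angle.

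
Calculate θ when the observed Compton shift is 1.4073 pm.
65.17°

From the Compton formula Δλ = λ_C(1 - cos θ), we can solve for θ:

cos θ = 1 - Δλ/λ_C

Given:
- Δλ = 1.4073 pm
- λ_C = h/(m_e·c) ≈ 2.42631024 pm

cos θ = 1 - 1.4073/2.42631024
cos θ = 1 - 0.580017
cos θ = 0.419983

θ = arccos(0.419983)
θ = 65.17°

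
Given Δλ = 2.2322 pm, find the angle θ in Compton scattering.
85.41°

From the Compton formula Δλ = λ_C(1 - cos θ), we can solve for θ:

cos θ = 1 - Δλ/λ_C

Given:
- Δλ = 2.2322 pm
- λ_C = h/(m_e·c) ≈ 2.42631024 pm

cos θ = 1 - 2.2322/2.42631024
cos θ = 1 - 0.919998
cos θ = 0.080002

θ = arccos(0.080002)
θ = 85.41°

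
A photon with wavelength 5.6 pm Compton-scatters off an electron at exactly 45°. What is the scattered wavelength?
6.3106 pm

Using the Compton formula: λ' = λ + λ_C(1 − cos θ)

For θ = 45°, cos θ = √2/2 (exact) ≈ 0.7071, so:
1 − cos 45° = 1 − (√2/2) ≈ 0.2929

Δλ = λ_C × 0.2929 = 2.4263 × 0.2929 = 0.7106 pm

λ' = 5.6 + 0.7106 = 6.3106 pm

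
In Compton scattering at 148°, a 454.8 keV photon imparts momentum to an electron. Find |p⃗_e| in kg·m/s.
3.2467e-22 kg·m/s

The electron is initially at rest, so by conservation of momentum:
p⃗_e = p⃗₀ − p⃗'  (incident photon momentum minus scattered photon momentum)

Photon momentum magnitudes (p = h/λ = E/c):
λ₀ = hc/E₀ = 2.7261 pm → p₀ = h/λ₀ = 2.4306e-22 kg·m/s
Δλ = λ_C(1 − cos 148°) = 4.4839 pm
λ' = 7.2101 pm → p' = h/λ' = 9.1900e-23 kg·m/s

The scattered photon makes angle θ = 148° with the incident direction, so by the law of cosines:
|p⃗_e|² = p₀² + p'² − 2p₀p'cos θ
|p⃗_e|² = (2.4306e-22)² + (9.1900e-23)² − 2·2.4306e-22·9.1900e-23·cos(148°)
|p⃗_e| = 3.2467e-22 kg·m/s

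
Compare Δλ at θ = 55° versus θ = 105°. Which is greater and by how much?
105° produces the larger shift by a factor of 2.952

Calculate both shifts using Δλ = λ_C(1 - cos θ):

For θ₁ = 55°:
Δλ₁ = 2.4263 × (1 - cos(55°))
Δλ₁ = 2.4263 × 0.4264
Δλ₁ = 1.0346 pm

For θ₂ = 105°:
Δλ₂ = 2.4263 × (1 - cos(105°))
Δλ₂ = 2.4263 × 1.2588
Δλ₂ = 3.0543 pm

The 105° angle produces the larger shift.
Ratio: 3.0543/1.0346 = 2.952

(Intermediate values are shown rounded; full precision is carried through to the final answer.)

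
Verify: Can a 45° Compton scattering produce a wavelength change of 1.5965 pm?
No, inconsistent

Calculate the expected shift for θ = 45°:

Δλ_expected = λ_C(1 - cos(45°))
Δλ_expected = 2.4263 × (1 - cos(45°))
Δλ_expected = 2.4263 × 0.2929
Δλ_expected = 0.7106 pm

Given shift: 1.5965 pm
Expected shift: 0.7106 pm
Difference: 0.8858 pm

The values do not match. The given shift corresponds to θ ≈ 70.0°, not 45°.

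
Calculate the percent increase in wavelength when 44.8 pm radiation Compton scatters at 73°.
3.8324%

Calculate the Compton shift:
Δλ = λ_C(1 - cos(73°))
Δλ = 2.4263 × (1 - cos(73°))
Δλ = 2.4263 × 0.7076
Δλ = 1.7169 pm

Percentage change:
(Δλ/λ₀) × 100 = (1.7169/44.8) × 100
= 3.8324%

(Intermediate values are shown rounded; full precision is carried through to the final answer.)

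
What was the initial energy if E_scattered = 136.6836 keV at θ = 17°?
138.3000 keV

Convert final energy to wavelength (hc ≈ 1239.842 keV·pm):
λ' = hc/E' = 1239.842 / 136.6836 = 9.0709 pm

Calculate the Compton shift:
Δλ = λ_C(1 - cos(17°))
Δλ = 2.4263 × (1 - cos(17°))
Δλ = 0.1060 pm

Initial wavelength:
λ = λ' - Δλ = 9.0709 - 0.1060 = 8.9649 pm

Initial energy:
E = hc/λ = 1239.842 / 8.9649 = 138.3000 keV

(Intermediate values are shown rounded; full precision is carried through to the final answer.)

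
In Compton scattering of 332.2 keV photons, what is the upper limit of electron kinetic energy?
187.7777 keV

Maximum energy transfer occurs at θ = 180° (backscattering).

Initial photon: E₀ = 332.2 keV → λ₀ = 3.7322 pm

Maximum Compton shift (at 180°):
Δλ_max = 2λ_C = 2 × 2.4263 = 4.8526 pm

Final wavelength:
λ' = 3.7322 + 4.8526 = 8.5848 pm

Minimum photon energy (maximum energy to electron):
E'_min = hc/λ' = 144.4223 keV

Maximum electron kinetic energy:
K_max = E₀ - E'_min = 332.2000 - 144.4223 = 187.7777 keV

(Intermediate values are shown rounded; full precision is carried through to the final answer.)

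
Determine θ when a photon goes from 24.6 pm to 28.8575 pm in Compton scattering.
139.00°

First find the wavelength shift:
Δλ = λ' - λ = 28.8575 - 24.6 = 4.2575 pm

Using Δλ = λ_C(1 - cos θ), with λ_C = h/(m_e·c) ≈ 2.42631024 pm:
cos θ = 1 - Δλ/λ_C
cos θ = 1 - 4.2575/2.42631024
cos θ = -0.754722

θ = arccos(-0.754722)
θ = 139.00°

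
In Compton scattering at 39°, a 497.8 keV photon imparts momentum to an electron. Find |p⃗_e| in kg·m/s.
1.6784e-22 kg·m/s

The electron is initially at rest, so by conservation of momentum:
p⃗_e = p⃗₀ − p⃗'  (incident photon momentum minus scattered photon momentum)

Photon momentum magnitudes (p = h/λ = E/c):
λ₀ = hc/E₀ = 2.4906 pm → p₀ = h/λ₀ = 2.6604e-22 kg·m/s
Δλ = λ_C(1 − cos 39°) = 0.5407 pm
λ' = 3.0314 pm → p' = h/λ' = 2.1858e-22 kg·m/s

The scattered photon makes angle θ = 39° with the incident direction, so by the law of cosines:
|p⃗_e|² = p₀² + p'² − 2p₀p'cos θ
|p⃗_e|² = (2.6604e-22)² + (2.1858e-22)² − 2·2.6604e-22·2.1858e-22·cos(39°)
|p⃗_e| = 1.6784e-22 kg·m/s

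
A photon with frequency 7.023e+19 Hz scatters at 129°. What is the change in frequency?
3.377e+19 Hz (decrease)

Convert frequency to wavelength (c = 299792458 m/s):
λ₀ = c/f₀ = 299792458/7.023e+19 = 4.2687236e-12 m = 4.2687 pm

Calculate Compton shift:
Δλ = λ_C(1 - cos(129°)) = 3.9532 pm

Final wavelength:
λ' = λ₀ + Δλ = 4.2687 + 3.9532 = 8.2220 pm

Final frequency:
f' = c/λ' = 299792458/8.2219603e-12 = 3.6462406e+19 Hz

Frequency shift (decrease):
Δf = f₀ - f' = 7.023e+19 - 3.6462406e+19 = 3.377e+19 Hz

(Intermediate values are shown rounded; full precision is carried through to the final answer.)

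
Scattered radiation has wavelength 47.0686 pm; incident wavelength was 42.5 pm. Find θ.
152.00°

First find the wavelength shift:
Δλ = λ' - λ = 47.0686 - 42.5 = 4.5686 pm

Using Δλ = λ_C(1 - cos θ), with λ_C = h/(m_e·c) ≈ 2.42631024 pm:
cos θ = 1 - Δλ/λ_C
cos θ = 1 - 4.5686/2.42631024
cos θ = -0.882941

θ = arccos(-0.882941)
θ = 152.00°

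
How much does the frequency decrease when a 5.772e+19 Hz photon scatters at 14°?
7.900e+17 Hz (decrease)

Convert frequency to wavelength (c = 299792458 m/s):
λ₀ = c/f₀ = 299792458/5.772e+19 = 5.1939095e-12 m = 5.1939 pm

Calculate Compton shift:
Δλ = λ_C(1 - cos(14°)) = 0.0721 pm

Final wavelength:
λ' = λ₀ + Δλ = 5.1939 + 0.0721 = 5.2660 pm

Final frequency:
f' = c/λ' = 299792458/5.2659813e-12 = 5.6930027e+19 Hz

Frequency shift (decrease):
Δf = f₀ - f' = 5.772e+19 - 5.6930027e+19 = 7.900e+17 Hz

(Intermediate values are shown rounded; full precision is carried through to the final answer.)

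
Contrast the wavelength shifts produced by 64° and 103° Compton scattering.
103° produces the larger shift by a factor of 2.181

Calculate both shifts using Δλ = λ_C(1 - cos θ):

For θ₁ = 64°:
Δλ₁ = 2.4263 × (1 - cos(64°))
Δλ₁ = 2.4263 × 0.5616
Δλ₁ = 1.3627 pm

For θ₂ = 103°:
Δλ₂ = 2.4263 × (1 - cos(103°))
Δλ₂ = 2.4263 × 1.2250
Δλ₂ = 2.9721 pm

The 103° angle produces the larger shift.
Ratio: 2.9721/1.3627 = 2.181

(Intermediate values are shown rounded; full precision is carried through to the final answer.)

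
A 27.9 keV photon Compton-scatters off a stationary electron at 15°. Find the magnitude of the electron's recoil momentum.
3.8889e-24 kg·m/s

The electron is initially at rest, so by conservation of momentum:
p⃗_e = p⃗₀ − p⃗'  (incident photon momentum minus scattered photon momentum)

Photon momentum magnitudes (p = h/λ = E/c):
λ₀ = hc/E₀ = 44.4388 pm → p₀ = h/λ₀ = 1.4911e-23 kg·m/s
Δλ = λ_C(1 − cos 15°) = 0.0827 pm
λ' = 44.5215 pm → p' = h/λ' = 1.4883e-23 kg·m/s

The scattered photon makes angle θ = 15° with the incident direction, so by the law of cosines:
|p⃗_e|² = p₀² + p'² − 2p₀p'cos θ
|p⃗_e|² = (1.4911e-23)² + (1.4883e-23)² − 2·1.4911e-23·1.4883e-23·cos(15°)
|p⃗_e| = 3.8889e-24 kg·m/s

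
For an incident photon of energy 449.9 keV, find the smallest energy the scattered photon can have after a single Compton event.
162.9562 keV (at θ = 180°)

The scattered photon has minimum energy when its wavelength is maximum, i.e., when the Compton shift Δλ = λ_C(1 − cos θ) is maximum. This occurs at θ = 180° (backscattering), giving Δλ_max = 2λ_C = 4.8526 pm.

Initial wavelength: λ₀ = hc/E₀ = 2.7558 pm
Maximum final wavelength: λ'_max = λ₀ + 2λ_C = 2.7558 + 4.8526 = 7.6084 pm
Minimum final energy: E'_min = hc/λ'_max = 162.9562 keV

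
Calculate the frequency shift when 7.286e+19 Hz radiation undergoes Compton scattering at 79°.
2.354e+19 Hz (decrease)

Convert frequency to wavelength (c = 299792458 m/s):
λ₀ = c/f₀ = 299792458/7.286e+19 = 4.1146371e-12 m = 4.1146 pm

Calculate Compton shift:
Δλ = λ_C(1 - cos(79°)) = 1.9633 pm

Final wavelength:
λ' = λ₀ + Δλ = 4.1146 + 1.9633 = 6.0780 pm

Final frequency:
f' = c/λ' = 299792458/6.0779855e-12 = 4.9324313e+19 Hz

Frequency shift (decrease):
Δf = f₀ - f' = 7.286e+19 - 4.9324313e+19 = 2.354e+19 Hz

(Intermediate values are shown rounded; full precision is carried through to the final answer.)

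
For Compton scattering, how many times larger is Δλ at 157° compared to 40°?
157° produces the larger shift by a factor of 8.209

Calculate both shifts using Δλ = λ_C(1 - cos θ):

For θ₁ = 40°:
Δλ₁ = 2.4263 × (1 - cos(40°))
Δλ₁ = 2.4263 × 0.2340
Δλ₁ = 0.5676 pm

For θ₂ = 157°:
Δλ₂ = 2.4263 × (1 - cos(157°))
Δλ₂ = 2.4263 × 1.9205
Δλ₂ = 4.6597 pm

The 157° angle produces the larger shift.
Ratio: 4.6597/0.5676 = 8.209

(Intermediate values are shown rounded; full precision is carried through to the final answer.)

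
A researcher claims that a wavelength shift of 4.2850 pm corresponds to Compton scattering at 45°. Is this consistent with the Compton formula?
No, inconsistent

Calculate the expected shift for θ = 45°:

Δλ_expected = λ_C(1 - cos(45°))
Δλ_expected = 2.4263 × (1 - cos(45°))
Δλ_expected = 2.4263 × 0.2929
Δλ_expected = 0.7106 pm

Given shift: 4.2850 pm
Expected shift: 0.7106 pm
Difference: 3.5743 pm

The values do not match. The given shift corresponds to θ ≈ 140.0°, not 45°.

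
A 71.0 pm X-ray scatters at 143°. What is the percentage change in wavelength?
6.1465%

Calculate the Compton shift:
Δλ = λ_C(1 - cos(143°))
Δλ = 2.4263 × (1 - cos(143°))
Δλ = 2.4263 × 1.7986
Δλ = 4.3640 pm

Percentage change:
(Δλ/λ₀) × 100 = (4.3640/71.0) × 100
= 6.1465%

(Intermediate values are shown rounded; full precision is carried through to the final answer.)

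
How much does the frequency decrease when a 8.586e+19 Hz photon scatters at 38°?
1.102e+19 Hz (decrease)

Convert frequency to wavelength (c = 299792458 m/s):
λ₀ = c/f₀ = 299792458/8.586e+19 = 3.4916429e-12 m = 3.4916 pm

Calculate Compton shift:
Δλ = λ_C(1 - cos(38°)) = 0.5144 pm

Final wavelength:
λ' = λ₀ + Δλ = 3.4916 + 0.5144 = 4.0060 pm

Final frequency:
f' = c/λ' = 299792458/4.0059946e-12 = 7.4835962e+19 Hz

Frequency shift (decrease):
Δf = f₀ - f' = 8.586e+19 - 7.4835962e+19 = 1.102e+19 Hz

(Intermediate values are shown rounded; full precision is carried through to the final answer.)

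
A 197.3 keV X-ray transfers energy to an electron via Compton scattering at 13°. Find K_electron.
1.9333 keV

By energy conservation: K_e = E_initial - E_final

First find the scattered photon energy:
Initial wavelength: λ = hc/E = 6.2840 pm
Compton shift: Δλ = λ_C(1 - cos(13°)) = 0.0622 pm
Final wavelength: λ' = 6.2840 + 0.0622 = 6.3462 pm
Final photon energy: E' = hc/λ' = 195.3667 keV

Electron kinetic energy:
K_e = E - E' = 197.3000 - 195.3667 = 1.9333 keV

(Intermediate values are shown rounded; full precision is carried through to the final answer.)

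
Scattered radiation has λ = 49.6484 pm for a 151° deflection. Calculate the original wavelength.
45.1000 pm

From λ' = λ + Δλ, we have λ = λ' - Δλ

First calculate the Compton shift:
Δλ = λ_C(1 - cos θ)
Δλ = 2.4263 × (1 - cos(151°))
Δλ = 2.4263 × 1.8746
Δλ = 4.5484 pm

Initial wavelength:
λ = λ' - Δλ
λ = 49.6484 - 4.5484
λ = 45.1000 pm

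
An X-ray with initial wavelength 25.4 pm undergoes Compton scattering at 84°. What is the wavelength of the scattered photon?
27.5727 pm

Using the Compton scattering formula:
λ' = λ + Δλ = λ + λ_C(1 - cos θ)

Given:
- Initial wavelength λ = 25.4 pm
- Scattering angle θ = 84°
- Compton wavelength λ_C ≈ 2.4263 pm

Calculate the shift:
Δλ = 2.4263 × (1 - cos(84°))
Δλ = 2.4263 × 0.8955
Δλ = 2.1727 pm

Final wavelength:
λ' = 25.4 + 2.1727 = 27.5727 pm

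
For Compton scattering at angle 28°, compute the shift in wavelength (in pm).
0.2840 pm

Using the Compton scattering formula:
Δλ = λ_C(1 - cos θ)

where λ_C = h/(m_e·c) ≈ 2.4263 pm is the Compton wavelength of an electron.

For θ = 28°:
cos(28°) = 0.8829
1 - cos(28°) = 0.1171

Δλ = 2.4263 × 0.1171
Δλ = 0.2840 pm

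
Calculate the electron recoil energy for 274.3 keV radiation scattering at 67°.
67.6010 keV

By energy conservation: K_e = E_initial - E_final

First find the scattered photon energy:
Initial wavelength: λ = hc/E = 4.5200 pm
Compton shift: Δλ = λ_C(1 - cos(67°)) = 1.4783 pm
Final wavelength: λ' = 4.5200 + 1.4783 = 5.9983 pm
Final photon energy: E' = hc/λ' = 206.6990 keV

Electron kinetic energy:
K_e = E - E' = 274.3000 - 206.6990 = 67.6010 keV

(Intermediate values are shown rounded; full precision is carried through to the final answer.)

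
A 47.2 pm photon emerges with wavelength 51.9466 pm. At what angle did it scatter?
163.00°

First find the wavelength shift:
Δλ = λ' - λ = 51.9466 - 47.2 = 4.7466 pm

Using Δλ = λ_C(1 - cos θ), with λ_C = h/(m_e·c) ≈ 2.42631024 pm:
cos θ = 1 - Δλ/λ_C
cos θ = 1 - 4.7466/2.42631024
cos θ = -0.956304

θ = arccos(-0.956304)
θ = 163.00°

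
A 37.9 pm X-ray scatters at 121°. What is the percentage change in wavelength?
9.6991%

Calculate the Compton shift:
Δλ = λ_C(1 - cos(121°))
Δλ = 2.4263 × (1 - cos(121°))
Δλ = 2.4263 × 1.5150
Δλ = 3.6760 pm

Percentage change:
(Δλ/λ₀) × 100 = (3.6760/37.9) × 100
= 9.6991%

(Intermediate values are shown rounded; full precision is carried through to the final answer.)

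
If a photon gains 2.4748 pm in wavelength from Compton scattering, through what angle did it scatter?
91.15°

From the Compton formula Δλ = λ_C(1 - cos θ), we can solve for θ:

cos θ = 1 - Δλ/λ_C

Given:
- Δλ = 2.4748 pm
- λ_C = h/(m_e·c) ≈ 2.42631024 pm

cos θ = 1 - 2.4748/2.42631024
cos θ = 1 - 1.019985
cos θ = -0.019985

θ = arccos(-0.019985)
θ = 91.15°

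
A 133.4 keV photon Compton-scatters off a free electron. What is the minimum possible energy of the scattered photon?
87.6412 keV (at θ = 180°)

The scattered photon has minimum energy when its wavelength is maximum, i.e., when the Compton shift Δλ = λ_C(1 − cos θ) is maximum. This occurs at θ = 180° (backscattering), giving Δλ_max = 2λ_C = 4.8526 pm.

Initial wavelength: λ₀ = hc/E₀ = 9.2942 pm
Maximum final wavelength: λ'_max = λ₀ + 2λ_C = 9.2942 + 4.8526 = 14.1468 pm
Minimum final energy: E'_min = hc/λ'_max = 87.6412 keV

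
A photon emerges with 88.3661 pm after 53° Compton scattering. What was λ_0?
87.4000 pm

From λ' = λ + Δλ, we have λ = λ' - Δλ

First calculate the Compton shift:
Δλ = λ_C(1 - cos θ)
Δλ = 2.4263 × (1 - cos(53°))
Δλ = 2.4263 × 0.3982
Δλ = 0.9661 pm

Initial wavelength:
λ = λ' - Δλ
λ = 88.3661 - 0.9661
λ = 87.4000 pm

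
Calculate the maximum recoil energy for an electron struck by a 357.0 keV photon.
208.0802 keV

Maximum energy transfer occurs at θ = 180° (backscattering).

Initial photon: E₀ = 357.0 keV → λ₀ = 3.4729 pm

Maximum Compton shift (at 180°):
Δλ_max = 2λ_C = 2 × 2.4263 = 4.8526 pm

Final wavelength:
λ' = 3.4729 + 4.8526 = 8.3256 pm

Minimum photon energy (maximum energy to electron):
E'_min = hc/λ' = 148.9198 keV

Maximum electron kinetic energy:
K_max = E₀ - E'_min = 357.0000 - 148.9198 = 208.0802 keV

(Intermediate values are shown rounded; full precision is carried through to the final answer.)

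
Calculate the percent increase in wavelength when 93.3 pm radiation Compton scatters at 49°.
0.8944%

Calculate the Compton shift:
Δλ = λ_C(1 - cos(49°))
Δλ = 2.4263 × (1 - cos(49°))
Δλ = 2.4263 × 0.3439
Δλ = 0.8345 pm

Percentage change:
(Δλ/λ₀) × 100 = (0.8345/93.3) × 100
= 0.8944%

(Intermediate values are shown rounded; full precision is carried through to the final answer.)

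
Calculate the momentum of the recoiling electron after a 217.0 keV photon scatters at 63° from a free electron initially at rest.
1.1135e-22 kg·m/s

The electron is initially at rest, so by conservation of momentum:
p⃗_e = p⃗₀ − p⃗'  (incident photon momentum minus scattered photon momentum)

Photon momentum magnitudes (p = h/λ = E/c):
λ₀ = hc/E₀ = 5.7136 pm → p₀ = h/λ₀ = 1.1597e-22 kg·m/s
Δλ = λ_C(1 − cos 63°) = 1.3248 pm
λ' = 7.0383 pm → p' = h/λ' = 9.4142e-23 kg·m/s

The scattered photon makes angle θ = 63° with the incident direction, so by the law of cosines:
|p⃗_e|² = p₀² + p'² − 2p₀p'cos θ
|p⃗_e|² = (1.1597e-22)² + (9.4142e-23)² − 2·1.1597e-22·9.4142e-23·cos(63°)
|p⃗_e| = 1.1135e-22 kg·m/s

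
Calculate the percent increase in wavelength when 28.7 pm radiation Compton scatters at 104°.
10.4993%

Calculate the Compton shift:
Δλ = λ_C(1 - cos(104°))
Δλ = 2.4263 × (1 - cos(104°))
Δλ = 2.4263 × 1.2419
Δλ = 3.0133 pm

Percentage change:
(Δλ/λ₀) × 100 = (3.0133/28.7) × 100
= 10.4993%

(Intermediate values are shown rounded; full precision is carried through to the final answer.)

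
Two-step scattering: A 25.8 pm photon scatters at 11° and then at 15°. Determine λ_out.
25.9273 pm

Apply Compton shift twice:

First scattering at θ₁ = 11°:
Δλ₁ = λ_C(1 - cos(11°))
Δλ₁ = 2.4263 × 0.0184
Δλ₁ = 0.0446 pm

After first scattering:
λ₁ = 25.8 + 0.0446 = 25.8446 pm

Second scattering at θ₂ = 15°:
Δλ₂ = λ_C(1 - cos(15°))
Δλ₂ = 2.4263 × 0.0341
Δλ₂ = 0.0827 pm

Final wavelength:
λ₂ = 25.8446 + 0.0827 = 25.9273 pm

Total shift: Δλ_total = 0.0446 + 0.0827 = 0.1273 pm

(Intermediate values are shown rounded; full precision is carried through to the final answer.)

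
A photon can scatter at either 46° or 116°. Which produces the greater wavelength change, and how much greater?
116° produces the larger shift by a factor of 4.711

Calculate both shifts using Δλ = λ_C(1 - cos θ):

For θ₁ = 46°:
Δλ₁ = 2.4263 × (1 - cos(46°))
Δλ₁ = 2.4263 × 0.3053
Δλ₁ = 0.7409 pm

For θ₂ = 116°:
Δλ₂ = 2.4263 × (1 - cos(116°))
Δλ₂ = 2.4263 × 1.4384
Δλ₂ = 3.4899 pm

The 116° angle produces the larger shift.
Ratio: 3.4899/0.7409 = 4.711

(Intermediate values are shown rounded; full precision is carried through to the final answer.)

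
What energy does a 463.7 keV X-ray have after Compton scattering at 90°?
243.1009 keV

First convert energy to wavelength:
λ = hc/E, with hc ≈ 1239.842 keV·pm (i.e. 1239.842 eV·nm)

For E = 463.7 keV = 463700 eV:
λ = 1239.842 keV·pm / 463.7 keV
λ = 2.6738 pm

Calculate the Compton shift:
Δλ = λ_C(1 - cos(90°)) = 2.4263 × 1.0000
Δλ = 2.4263 pm

Final wavelength:
λ' = 2.6738 + 2.4263 = 5.1001 pm

Final energy:
E' = hc/λ' = 1239.842 / 5.1001 = 243.1009 keV

(Intermediate values are shown rounded; full precision is carried through to the final answer.)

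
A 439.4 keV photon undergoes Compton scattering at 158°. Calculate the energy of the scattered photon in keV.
165.3648 keV

First convert energy to wavelength:
λ = hc/E, with hc ≈ 1239.842 keV·pm (i.e. 1239.842 eV·nm)

For E = 439.4 keV = 439400 eV:
λ = 1239.842 keV·pm / 439.4 keV
λ = 2.8217 pm

Calculate the Compton shift:
Δλ = λ_C(1 - cos(158°)) = 2.4263 × 1.9272
Δλ = 4.6759 pm

Final wavelength:
λ' = 2.8217 + 4.6759 = 7.4976 pm

Final energy:
E' = hc/λ' = 1239.842 / 7.4976 = 165.3648 keV

(Intermediate values are shown rounded; full precision is carried through to the final answer.)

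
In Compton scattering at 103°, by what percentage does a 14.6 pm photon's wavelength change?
20.3569%

Calculate the Compton shift:
Δλ = λ_C(1 - cos(103°))
Δλ = 2.4263 × (1 - cos(103°))
Δλ = 2.4263 × 1.2250
Δλ = 2.9721 pm

Percentage change:
(Δλ/λ₀) × 100 = (2.9721/14.6) × 100
= 20.3569%

(Intermediate values are shown rounded; full precision is carried through to the final answer.)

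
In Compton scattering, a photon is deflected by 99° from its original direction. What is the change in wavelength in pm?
2.8059 pm

Using the Compton scattering formula:
Δλ = λ_C(1 - cos θ)

where λ_C = h/(m_e·c) ≈ 2.4263 pm is the Compton wavelength of an electron.

For θ = 99°:
cos(99°) = -0.1564
1 - cos(99°) = 1.1564

Δλ = 2.4263 × 1.1564
Δλ = 2.8059 pm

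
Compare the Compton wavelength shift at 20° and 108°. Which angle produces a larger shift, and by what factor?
108° produces the larger shift by a factor of 21.706

Calculate both shifts using Δλ = λ_C(1 - cos θ):

For θ₁ = 20°:
Δλ₁ = 2.4263 × (1 - cos(20°))
Δλ₁ = 2.4263 × 0.0603
Δλ₁ = 0.1463 pm

For θ₂ = 108°:
Δλ₂ = 2.4263 × (1 - cos(108°))
Δλ₂ = 2.4263 × 1.3090
Δλ₂ = 3.1761 pm

The 108° angle produces the larger shift.
Ratio: 3.1761/0.1463 = 21.706

(Intermediate values are shown rounded; full precision is carried through to the final answer.)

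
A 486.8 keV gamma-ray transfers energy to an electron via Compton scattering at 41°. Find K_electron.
92.2064 keV

By energy conservation: K_e = E_initial - E_final

First find the scattered photon energy:
Initial wavelength: λ = hc/E = 2.5469 pm
Compton shift: Δλ = λ_C(1 - cos(41°)) = 0.5952 pm
Final wavelength: λ' = 2.5469 + 0.5952 = 3.1421 pm
Final photon energy: E' = hc/λ' = 394.5936 keV

Electron kinetic energy:
K_e = E - E' = 486.8000 - 394.5936 = 92.2064 keV

(Intermediate values are shown rounded; full precision is carried through to the final answer.)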